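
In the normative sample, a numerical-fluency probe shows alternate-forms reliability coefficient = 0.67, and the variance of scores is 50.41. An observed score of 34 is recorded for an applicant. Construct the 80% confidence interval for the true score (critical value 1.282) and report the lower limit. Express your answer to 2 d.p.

SD = √50.41 ≈ 7.100
The standard error of measurement is 7.100×√(1 − 0.670) ≈ 7.100×0.574 ≈ 4.079.
Half-width = 1.282×4.079 ≈ 5.229
Lower bound: 34 − 5.229 = 28.771

28.77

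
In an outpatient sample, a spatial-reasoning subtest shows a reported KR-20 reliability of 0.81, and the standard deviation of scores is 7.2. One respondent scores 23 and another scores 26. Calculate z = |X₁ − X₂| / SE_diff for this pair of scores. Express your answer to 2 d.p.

0.68

The standard error of measurement is 7.20000*√(1 − 0.81000) ≃ 7.20000*0.43589 ≃ 3.13841.
SE_diff = SEM * √2 ≃ 3.13841 * 1.41421 ≃ 4.43838
z = 3 / 4.43838 ≃ 0.67592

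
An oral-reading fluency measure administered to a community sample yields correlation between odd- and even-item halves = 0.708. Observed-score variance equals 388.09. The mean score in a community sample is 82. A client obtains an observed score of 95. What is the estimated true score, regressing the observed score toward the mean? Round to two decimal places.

Spearman-Brown: r = 2(0.708) / (1 + 0.708) = 1.416 / 1.708 ≈ 0.829
Estimated true score = 0.829·95 + (1 − 0.829)·82 ≈ 92.778

92.78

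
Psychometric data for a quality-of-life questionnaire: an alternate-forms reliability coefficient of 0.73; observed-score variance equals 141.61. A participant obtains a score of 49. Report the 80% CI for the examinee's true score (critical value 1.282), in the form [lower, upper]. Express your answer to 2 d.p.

SD = √141.61 ≈ 11.9000
SEM = 11.9000×√(1 − 0.7300) ≈ 6.1834
1.282 × SEM ≈ 7.9271
Interval: (41.0729, 56.9271)

[41.07, 56.93]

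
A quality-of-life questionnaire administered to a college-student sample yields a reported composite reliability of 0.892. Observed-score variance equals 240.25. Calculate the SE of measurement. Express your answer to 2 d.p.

5.09

SD = √240.25 = 15.5000
The standard error of measurement is 15.5000×√(1 − 0.8920) ≈ 15.5000×0.3286 ≈ 5.0938.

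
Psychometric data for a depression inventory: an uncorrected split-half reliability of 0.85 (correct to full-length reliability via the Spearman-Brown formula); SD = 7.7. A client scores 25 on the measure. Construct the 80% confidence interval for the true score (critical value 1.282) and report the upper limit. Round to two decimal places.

Full-length reliability (Spearman-Brown) = 2(0.85)/(1+0.85) ≈ 0.919
SEM = 7.700 * √(1 − 0.919) = 7.700 * √0.081 ≈ 7.700 * 0.285 ≈ 2.193
1.282 * SEM ≈ 2.811
Upper limit = 25 + 2.811 ≈ 27.811

27.81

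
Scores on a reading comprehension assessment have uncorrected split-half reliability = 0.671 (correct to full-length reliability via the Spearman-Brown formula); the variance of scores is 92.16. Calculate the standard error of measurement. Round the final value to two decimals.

SD = √92.16 ≈ 9.6000
Spearman-Brown: r = 2(0.671) / (1 + 0.671) = 1.3420 / 1.6710 ≈ 0.8031
SEM = 9.6000 · √(1 − 0.8031) = 9.6000 · √0.1969 ≈ 9.6000 · 0.4437 ≈ 4.2597

4.26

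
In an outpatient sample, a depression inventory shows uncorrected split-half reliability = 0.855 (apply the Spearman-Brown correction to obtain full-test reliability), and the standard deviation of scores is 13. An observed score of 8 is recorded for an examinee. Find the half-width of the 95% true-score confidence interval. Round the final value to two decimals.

Full-length reliability (Spearman-Brown) = 2(0.855)/(1+0.855) ≈ 0.9218
The standard error of measurement is 13.0000×√(1 − 0.9218) ≈ 13.0000×0.2796 ≈ 3.6346.
Margin = 1.96 × 3.6346 ≈ 7.1238

7.12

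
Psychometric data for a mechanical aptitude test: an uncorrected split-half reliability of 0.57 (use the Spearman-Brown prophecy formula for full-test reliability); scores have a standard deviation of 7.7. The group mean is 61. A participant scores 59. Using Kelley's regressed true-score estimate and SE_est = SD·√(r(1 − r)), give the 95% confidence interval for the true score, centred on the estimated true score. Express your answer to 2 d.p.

r_full = 2·0.57 / (1 + 0.57) ≃ 0.726
Estimated true score = 0.726·59 + (1 − 0.726)·61 ≃ 59.548
SE_est = 7.700·√(0.726·0.274) ≃ 3.434
CI = 59.548 ± 1.96 · 3.434 → [52.817, 66.278]

[52.82, 66.28]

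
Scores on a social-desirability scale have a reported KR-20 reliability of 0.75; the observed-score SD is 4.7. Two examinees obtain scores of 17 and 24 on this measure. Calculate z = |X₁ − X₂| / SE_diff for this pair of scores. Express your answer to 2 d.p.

2.11

SEM = 4.7000·√(1 − 0.7500) ≈ 2.3500
Standard error of the difference = 2.3500·√2 ≈ 3.3234
z = |17 − 24| / 3.3234 = 7 / 3.3234 ≈ 2.1063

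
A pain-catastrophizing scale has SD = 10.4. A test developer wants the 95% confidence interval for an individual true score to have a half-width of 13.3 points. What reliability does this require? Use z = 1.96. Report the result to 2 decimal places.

0.57

Required SEM = 13.3 / 1.96 ≈ 6.78571
r = 1 − (6.78571/10.4)² ≈ 1 − 0.42572 ≈ 0.57428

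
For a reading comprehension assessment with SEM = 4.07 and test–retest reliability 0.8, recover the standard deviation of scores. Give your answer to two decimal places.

σ = SEM·(1 − r)^(−1/2) ≈ 4.07×2.23607 ≈ 9.10080

9.10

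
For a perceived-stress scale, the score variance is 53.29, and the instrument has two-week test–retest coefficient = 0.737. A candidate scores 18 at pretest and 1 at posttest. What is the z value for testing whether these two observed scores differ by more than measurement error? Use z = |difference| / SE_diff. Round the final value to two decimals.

3.21

σ = 53.29^(1/2) = 7.300
SEM = 7.300 · √(1 − 0.737) = 7.300 · √0.263 ≈ 7.300 · 0.513 ≈ 3.744
Standard error of the difference = 3.744·√2 ≈ 5.294
z = 17 / 5.294 ≈ 3.211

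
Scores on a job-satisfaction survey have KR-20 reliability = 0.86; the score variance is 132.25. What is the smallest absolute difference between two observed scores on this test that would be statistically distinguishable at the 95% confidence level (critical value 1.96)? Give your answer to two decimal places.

SD = √132.25 = 11.50000
SEM = 11.50000×√(1 − 0.86000) ≈ 4.30291
Standard error of the difference = 4.30291·√2 ≈ 6.08523
Minimum reliable difference = 1.96 × SE_diff ≈ 1.96 × 6.08523 ≈ 11.92705

11.93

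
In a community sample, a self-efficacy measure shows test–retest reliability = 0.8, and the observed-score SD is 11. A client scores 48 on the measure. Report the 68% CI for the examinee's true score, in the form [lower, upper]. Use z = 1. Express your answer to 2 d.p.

SEM = 11.0000×√(1 − 0.8000) ≃ 4.9193
Half-width = 1×4.9193 ≃ 4.9193
Interval: (43.0807, 52.9193)

[43.08, 52.92]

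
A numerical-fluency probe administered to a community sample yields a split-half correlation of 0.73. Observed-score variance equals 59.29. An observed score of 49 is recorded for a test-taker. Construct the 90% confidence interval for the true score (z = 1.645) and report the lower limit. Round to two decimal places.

σ = 59.29^(1/2) = 7.700
Full-length reliability (Spearman-Brown) = 2(0.73)/(1+0.73) ≈ 0.844
The standard error of measurement is 7.700*√(1 − 0.844) ≈ 7.700*0.395 ≈ 3.042.
Margin = 1.645 * 3.042 ≈ 5.004
Lower bound: 49 − 5.004 = 43.996

44.00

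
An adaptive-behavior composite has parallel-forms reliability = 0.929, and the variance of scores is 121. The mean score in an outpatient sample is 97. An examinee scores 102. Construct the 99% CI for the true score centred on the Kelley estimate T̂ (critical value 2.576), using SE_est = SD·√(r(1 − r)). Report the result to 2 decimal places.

σ = 121^(1/2) = 11.000
Estimated true score = 0.929*102 + (1 − 0.929)*97 ≈ 101.645
SE_est = SD * √(r(1 − r)) = 11.000 * √0.066 ≈ 11.000 * 0.257 ≈ 2.825
99% CI: 101.645 ± 7.277 ≈ (94.368, 108.922)

[94.37, 108.92]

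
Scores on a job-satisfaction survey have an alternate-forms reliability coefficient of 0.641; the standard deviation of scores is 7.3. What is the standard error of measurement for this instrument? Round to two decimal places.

SEM = 7.300 × √(1 − 0.641) = 7.300 × √0.359 ≈ 7.300 × 0.599 ≈ 4.374

4.37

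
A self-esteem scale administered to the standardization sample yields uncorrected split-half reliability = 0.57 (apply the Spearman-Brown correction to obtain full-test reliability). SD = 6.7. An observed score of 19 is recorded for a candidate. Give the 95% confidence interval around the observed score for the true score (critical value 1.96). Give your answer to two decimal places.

[12.13, 25.87]

Full-length reliability (Spearman-Brown) = 2(0.57)/(1+0.57) ≈ 0.7261
SEM = 6.7000 · √(1 − 0.7261) = 6.7000 · √0.2739 ≈ 6.7000 · 0.5233 ≈ 3.5064
Half-width = 1.96·3.5064 ≈ 6.8725
CI = 19 ± 6.8725 → [12.1275, 25.8725]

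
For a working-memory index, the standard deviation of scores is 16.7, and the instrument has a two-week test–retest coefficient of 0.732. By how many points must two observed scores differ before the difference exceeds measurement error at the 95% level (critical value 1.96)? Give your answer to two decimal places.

The standard error of measurement is 16.700×√(1 − 0.732) ≈ 16.700×0.518 ≈ 8.645.
SE_diff = √2 × SEM ≈ 12.226
Smallest detectable difference = 1.96×12.226 ≈ 23.964

23.96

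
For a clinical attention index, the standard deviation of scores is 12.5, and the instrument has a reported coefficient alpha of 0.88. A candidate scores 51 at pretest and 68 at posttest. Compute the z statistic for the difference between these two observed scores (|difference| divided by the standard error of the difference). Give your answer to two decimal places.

2.78

SEM = 12.5000*√(1 − 0.8800) ≃ 4.3301
SE_diff = √2 * SEM ≃ 6.1237
z = |51 − 68| / 6.1237 = 17 / 6.1237 ≃ 2.7761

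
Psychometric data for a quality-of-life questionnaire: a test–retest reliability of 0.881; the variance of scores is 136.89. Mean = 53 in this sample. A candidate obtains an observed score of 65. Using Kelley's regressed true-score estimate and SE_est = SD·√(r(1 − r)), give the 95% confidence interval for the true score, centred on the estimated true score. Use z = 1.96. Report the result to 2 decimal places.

[56.15, 71.00]

σ = 136.89^(1/2) = 11.7000
T̂ = 0.8810(65) + 0.1190(53) ≈ 63.5720
SE_est = 11.7000·√[r(1 − r)] ≈ 3.7883
CI = 63.5720 ± 1.96 × 3.7883 → [56.1469, 70.9971]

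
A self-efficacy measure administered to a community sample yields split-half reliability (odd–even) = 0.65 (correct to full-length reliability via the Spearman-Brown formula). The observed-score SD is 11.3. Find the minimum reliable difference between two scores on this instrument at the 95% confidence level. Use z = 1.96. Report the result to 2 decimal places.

Spearman-Brown: r = 2(0.65) / (1 + 0.65) = 1.3000 / 1.6500 ≃ 0.7879
SEM = 11.3000 · √(1 − 0.7879) = 11.3000 · √0.2121 ≃ 11.3000 · 0.4606 ≃ 5.2044
SE_diff = √2 · SEM ≃ 7.3601
Minimum reliable difference = 1.96 · SE_diff ≃ 1.96 · 7.3601 ≃ 14.4259

14.43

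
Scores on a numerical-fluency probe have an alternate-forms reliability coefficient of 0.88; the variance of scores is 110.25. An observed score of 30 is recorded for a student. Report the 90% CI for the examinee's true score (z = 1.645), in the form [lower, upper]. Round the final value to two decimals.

[24.02, 35.98]

σ = 110.25^(1/2) = 10.50000
SEM = 10.50000 · √(1 − 0.88000) = 10.50000 · √0.12000 ≈ 10.50000 · 0.34641 ≈ 3.63731
Half-width = 1.645·3.63731 ≈ 5.98337
Interval: (24.01663, 35.98337)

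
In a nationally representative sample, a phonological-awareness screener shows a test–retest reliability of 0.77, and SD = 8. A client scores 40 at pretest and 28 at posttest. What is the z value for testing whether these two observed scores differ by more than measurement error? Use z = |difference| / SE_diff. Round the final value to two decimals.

2.21

SEM = 8.000 * √(1 − 0.770) = 8.000 * √0.230 ≈ 8.000 * 0.480 ≈ 3.837
Standard error of the difference = 3.837·√2 ≈ 5.426
z = 12 / 5.426 ≈ 2.212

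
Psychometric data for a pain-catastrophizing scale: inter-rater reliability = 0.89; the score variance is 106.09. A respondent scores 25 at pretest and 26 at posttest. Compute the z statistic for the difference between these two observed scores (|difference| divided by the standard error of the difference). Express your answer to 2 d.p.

0.21

σ = 106.09^(1/2) = 10.300
SEM = 10.300 * √(1 − 0.890) = 10.300 * √0.110 ≈ 10.300 * 0.332 ≈ 3.416
SE_diff = √2 * SEM ≈ 4.831
z = 1 / 4.831 ≈ 0.207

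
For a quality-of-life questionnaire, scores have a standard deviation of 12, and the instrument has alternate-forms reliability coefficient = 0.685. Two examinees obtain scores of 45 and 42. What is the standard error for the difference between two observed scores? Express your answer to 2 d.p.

9.52

SEM = 12.00000×√(1 − 0.68500) ≈ 6.73498
Standard error of the difference = 6.73498·√2 ≈ 9.52470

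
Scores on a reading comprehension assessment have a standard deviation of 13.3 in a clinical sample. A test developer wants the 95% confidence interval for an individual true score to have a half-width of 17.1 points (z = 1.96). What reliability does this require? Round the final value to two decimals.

Required SEM = 17.1 / 1.96 ≈ 8.724
r = 1 − (8.724/13.3)² ≈ 1 − 0.430 ≈ 0.570

0.57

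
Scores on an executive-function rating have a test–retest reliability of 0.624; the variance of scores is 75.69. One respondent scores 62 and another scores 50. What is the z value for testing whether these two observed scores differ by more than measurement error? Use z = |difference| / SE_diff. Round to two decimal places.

σ = 75.69^(1/2) = 8.7000
The standard error of measurement is 8.7000·√(1 − 0.6240) ≈ 8.7000·0.6132 ≈ 5.3347.
Standard error of the difference = 5.3347·√2 ≈ 7.5445
z = 12 / 7.5445 ≈ 1.5906

1.59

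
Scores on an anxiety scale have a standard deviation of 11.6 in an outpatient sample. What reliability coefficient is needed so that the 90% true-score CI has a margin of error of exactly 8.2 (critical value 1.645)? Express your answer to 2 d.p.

SEM needed = half-width / z = 8.2/1.645 ≃ 4.98480
Required reliability = 1 − (SEM/SD)² = 1 − 0.18466 ≃ 0.81534

0.82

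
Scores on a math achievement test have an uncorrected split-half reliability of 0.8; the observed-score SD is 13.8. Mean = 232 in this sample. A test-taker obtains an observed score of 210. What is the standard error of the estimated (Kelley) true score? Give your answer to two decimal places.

Spearman-Brown: r = 2(0.8) / (1 + 0.8) = 1.6000 / 1.8000 ≈ 0.8889
SE_est = SD · √(r(1 − r)) = 13.8000 · √0.0988 ≈ 13.8000 · 0.3143 ≈ 4.3369

4.34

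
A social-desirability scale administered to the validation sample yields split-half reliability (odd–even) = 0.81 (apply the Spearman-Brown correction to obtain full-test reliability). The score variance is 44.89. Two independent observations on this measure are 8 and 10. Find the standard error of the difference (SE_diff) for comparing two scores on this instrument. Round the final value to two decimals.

σ = 44.89^(1/2) = 6.700
Full-length reliability (Spearman-Brown) = 2(0.81)/(1+0.81) ≃ 0.895
SEM = 6.700 · √(1 − 0.895) = 6.700 · √0.105 ≃ 6.700 · 0.324 ≃ 2.171
SE_diff = √2 · SEM ≃ 3.070

3.07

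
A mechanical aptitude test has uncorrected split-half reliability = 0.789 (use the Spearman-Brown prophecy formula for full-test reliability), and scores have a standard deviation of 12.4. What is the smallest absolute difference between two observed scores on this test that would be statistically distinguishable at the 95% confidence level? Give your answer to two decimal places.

r_full = 2·0.789 / (1 + 0.789) ≈ 0.8821
SEM = 12.4000 · √(1 − 0.8821) = 12.4000 · √0.1179 ≈ 12.4000 · 0.3434 ≈ 4.2585
Standard error of the difference = 4.2585·√2 ≈ 6.0224
Smallest detectable difference = 1.96·6.0224 ≈ 11.8040

11.80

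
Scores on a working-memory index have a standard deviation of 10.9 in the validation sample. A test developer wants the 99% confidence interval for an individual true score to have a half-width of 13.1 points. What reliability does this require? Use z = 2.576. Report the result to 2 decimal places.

SEM needed = half-width / z = 13.1/2.576 ≈ 5.085
r = 1 − (5.085/10.9)² ≈ 1 − 0.218 ≈ 0.782

0.78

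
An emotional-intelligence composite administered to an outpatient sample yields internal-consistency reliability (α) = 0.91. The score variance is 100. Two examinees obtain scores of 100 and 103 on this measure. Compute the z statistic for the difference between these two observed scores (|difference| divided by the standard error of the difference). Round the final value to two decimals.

0.71

σ = 100^(1/2) = 10.00000
SEM = 10.00000*√(1 − 0.91000) ≃ 3.00000
SE_diff = SEM * √2 ≃ 3.00000 * 1.41421 ≃ 4.24264
z = 3 / 4.24264 ≃ 0.70711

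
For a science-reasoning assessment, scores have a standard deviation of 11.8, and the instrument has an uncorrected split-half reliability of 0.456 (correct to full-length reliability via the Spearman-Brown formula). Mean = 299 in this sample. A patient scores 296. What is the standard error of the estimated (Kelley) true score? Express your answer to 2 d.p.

r_full = 2·0.456 / (1 + 0.456) ≈ 0.6264
SE_est = SD * √(r(1 − r)) = 11.8000 * √0.2340 ≈ 11.8000 * 0.4838 ≈ 5.7084

5.71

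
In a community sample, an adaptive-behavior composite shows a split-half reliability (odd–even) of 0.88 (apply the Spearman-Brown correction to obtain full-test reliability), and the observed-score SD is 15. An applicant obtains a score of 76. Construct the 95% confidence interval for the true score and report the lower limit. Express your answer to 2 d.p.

Spearman-Brown: r = 2(0.88) / (1 + 0.88) = 1.760 / 1.880 ≃ 0.936
The standard error of measurement is 15.000*√(1 − 0.936) ≃ 15.000*0.253 ≃ 3.790.
Half-width = 1.96*3.790 ≃ 7.428
Lower bound: 76 − 7.428 = 68.572

68.57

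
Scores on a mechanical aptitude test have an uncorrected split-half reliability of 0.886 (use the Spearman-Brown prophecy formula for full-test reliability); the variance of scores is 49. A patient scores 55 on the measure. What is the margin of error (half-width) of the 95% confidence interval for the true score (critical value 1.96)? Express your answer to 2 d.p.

SD = √49 = 7.0000
r_full = 2·0.886 / (1 + 0.886) ≃ 0.9396
SEM = 7.0000 * √(1 − 0.9396) = 7.0000 * √0.0604 ≃ 7.0000 * 0.2459 ≃ 1.7210
Margin = 1.96 * 1.7210 ≃ 3.3732

3.37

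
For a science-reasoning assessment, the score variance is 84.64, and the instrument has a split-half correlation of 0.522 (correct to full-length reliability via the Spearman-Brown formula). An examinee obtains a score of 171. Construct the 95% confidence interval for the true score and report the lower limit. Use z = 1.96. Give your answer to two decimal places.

SD = √84.64 = 9.20000
Full-length reliability (Spearman-Brown) = 2(0.522)/(1+0.522) ≃ 0.68594
SEM = 9.20000 · √(1 − 0.68594) = 9.20000 · √0.31406 ≃ 9.20000 · 0.56041 ≃ 5.15578
1.96 · SEM ≃ 10.10533
Lower bound: 171 − 10.10533 = 160.89467

160.89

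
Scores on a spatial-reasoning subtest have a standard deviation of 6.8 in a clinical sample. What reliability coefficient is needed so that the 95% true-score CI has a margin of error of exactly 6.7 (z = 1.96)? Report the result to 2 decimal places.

Required SEM = 6.7 / 1.96 ≈ 3.4184
r = 1 − (3.4184/6.8)² ≈ 1 − 0.2527 ≈ 0.7473

0.75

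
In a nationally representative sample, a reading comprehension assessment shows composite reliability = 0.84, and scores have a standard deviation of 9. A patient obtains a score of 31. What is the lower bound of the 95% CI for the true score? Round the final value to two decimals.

23.94

SEM = 9.000 × √(1 − 0.840) = 9.000 × √0.160 ≈ 9.000 × 0.400 ≈ 3.600
Margin = 1.96 × 3.600 ≈ 7.056
Lower bound: 31 − 7.056 = 23.944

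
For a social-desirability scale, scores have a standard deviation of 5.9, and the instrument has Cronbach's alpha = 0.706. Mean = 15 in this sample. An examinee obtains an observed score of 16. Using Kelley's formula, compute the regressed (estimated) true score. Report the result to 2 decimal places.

T̂ = r·X + (1 − r)·M = 0.70600·16 + 0.29400·15 = 11.29600 + 4.41000 ≈ 15.70600

15.71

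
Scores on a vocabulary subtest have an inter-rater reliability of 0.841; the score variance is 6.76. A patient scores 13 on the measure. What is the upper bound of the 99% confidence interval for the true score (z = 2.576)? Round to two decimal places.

SD = √6.76 = 2.600
SEM = 2.600 · √(1 − 0.841) = 2.600 · √0.159 ≈ 2.600 · 0.399 ≈ 1.037
Half-width = 2.576·1.037 ≈ 2.671
Upper bound: 13 + 2.671 = 15.671

15.67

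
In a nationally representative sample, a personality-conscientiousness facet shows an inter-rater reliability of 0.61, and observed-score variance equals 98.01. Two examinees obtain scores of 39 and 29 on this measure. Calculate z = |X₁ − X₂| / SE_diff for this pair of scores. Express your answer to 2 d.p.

σ = 98.01^(1/2) = 9.9000
SEM = 9.9000×√(1 − 0.6100) ≈ 6.1825
SE_diff = SEM × √2 ≈ 6.1825 × 1.4142 ≈ 8.7434
z = 10 / 8.7434 ≈ 1.1437

1.14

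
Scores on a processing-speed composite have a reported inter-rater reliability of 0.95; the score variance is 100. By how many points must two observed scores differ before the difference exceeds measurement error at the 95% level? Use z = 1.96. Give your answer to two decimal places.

6.20

σ = 100^(1/2) = 10.000
SEM = 10.000 · √(1 − 0.950) = 10.000 · √0.050 ≃ 10.000 · 0.224 ≃ 2.236
SE_diff = √2 · SEM ≃ 3.162
Smallest detectable difference = 1.96·3.162 ≃ 6.198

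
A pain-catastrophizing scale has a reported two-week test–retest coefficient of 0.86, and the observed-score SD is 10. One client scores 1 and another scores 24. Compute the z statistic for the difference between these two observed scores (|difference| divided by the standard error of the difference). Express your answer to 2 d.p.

SEM = 10.000 × √(1 − 0.860) = 10.000 × √0.140 ≈ 10.000 × 0.374 ≈ 3.742
SE_diff = SEM × √2 ≈ 3.742 × 1.414 ≈ 5.292
z = 23 / 5.292 ≈ 4.347

4.35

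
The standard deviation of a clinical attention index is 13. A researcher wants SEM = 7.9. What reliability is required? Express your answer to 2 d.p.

r = 1 − (SEM / SD)² = 1 − (7.900 / 13)² ≈ 1 − 0.369 ≈ 0.631

0.63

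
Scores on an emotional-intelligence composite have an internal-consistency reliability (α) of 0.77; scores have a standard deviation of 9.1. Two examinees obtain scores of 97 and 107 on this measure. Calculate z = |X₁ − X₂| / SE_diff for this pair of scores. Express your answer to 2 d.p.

SEM = 9.1000 × √(1 − 0.7700) = 9.1000 × √0.2300 ≈ 9.1000 × 0.4796 ≈ 4.3642
Standard error of the difference = 4.3642·√2 ≈ 6.1719
z = |97 − 107| / 6.1719 = 10 / 6.1719 ≈ 1.6202

1.62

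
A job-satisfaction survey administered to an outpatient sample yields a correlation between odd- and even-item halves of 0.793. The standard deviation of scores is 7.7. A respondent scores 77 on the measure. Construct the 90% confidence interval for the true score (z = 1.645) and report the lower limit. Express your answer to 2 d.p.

72.70

r_full = 2·0.793 / (1 + 0.793) ≈ 0.88455
SEM = 7.70000 * √(1 − 0.88455) = 7.70000 * √0.11545 ≈ 7.70000 * 0.33978 ≈ 2.61629
1.645 * SEM ≈ 4.30380
Lower bound: 77 − 4.30380 = 72.69620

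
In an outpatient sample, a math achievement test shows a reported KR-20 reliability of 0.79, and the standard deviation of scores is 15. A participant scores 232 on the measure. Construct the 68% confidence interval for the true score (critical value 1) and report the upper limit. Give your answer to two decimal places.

SEM = 15.000 * √(1 − 0.790) = 15.000 * √0.210 ≈ 15.000 * 0.458 ≈ 6.874
Margin = 1 * 6.874 ≈ 6.874
Upper bound: 232 + 6.874 = 238.874

238.87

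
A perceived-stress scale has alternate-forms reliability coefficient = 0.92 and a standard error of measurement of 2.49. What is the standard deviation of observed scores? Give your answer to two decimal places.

8.80

SD = 2.49 / √(1 − 0.92) ≈ 8.803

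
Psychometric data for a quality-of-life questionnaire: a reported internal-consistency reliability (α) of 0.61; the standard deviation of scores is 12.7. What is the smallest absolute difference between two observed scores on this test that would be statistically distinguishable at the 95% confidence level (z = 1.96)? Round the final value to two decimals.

21.98

SEM = 12.7000 · √(1 − 0.6100) = 12.7000 · √0.3900 ≈ 12.7000 · 0.6245 ≈ 7.9311
SE_diff = SEM · √2 ≈ 7.9311 · 1.4142 ≈ 11.2163
Smallest detectable difference = 1.96·11.2163 ≈ 21.9840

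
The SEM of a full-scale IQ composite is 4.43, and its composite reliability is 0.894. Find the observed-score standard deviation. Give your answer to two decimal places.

SD = 4.43 / √(1 − 0.894) ≃ 13.60664

13.61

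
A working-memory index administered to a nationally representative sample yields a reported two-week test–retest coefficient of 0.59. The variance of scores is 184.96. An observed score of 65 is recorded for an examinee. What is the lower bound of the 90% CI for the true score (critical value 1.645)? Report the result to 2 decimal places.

SD = √184.96 ≈ 13.6000
SEM = 13.6000 · √(1 − 0.5900) = 13.6000 · √0.4100 ≈ 13.6000 · 0.6403 ≈ 8.7082
Margin = 1.645 · 8.7082 ≈ 14.3251
Lower limit = 65 − 14.3251 ≈ 50.6749

50.67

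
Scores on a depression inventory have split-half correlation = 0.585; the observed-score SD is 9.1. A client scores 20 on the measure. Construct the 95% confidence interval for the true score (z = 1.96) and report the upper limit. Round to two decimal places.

Full-length reliability (Spearman-Brown) = 2(0.585)/(1+0.585) ≈ 0.7382
SEM = 9.1000 * √(1 − 0.7382) = 9.1000 * √0.2618 ≈ 9.1000 * 0.5117 ≈ 4.6564
Margin = 1.96 * 4.6564 ≈ 9.1266
Upper limit = 20 + 9.1266 ≈ 29.1266

29.13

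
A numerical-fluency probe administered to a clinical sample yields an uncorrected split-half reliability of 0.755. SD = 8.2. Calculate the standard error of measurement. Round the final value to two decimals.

3.06

Full-length reliability (Spearman-Brown) = 2(0.755)/(1+0.755) ≈ 0.860
SEM = 8.200 · √(1 − 0.860) = 8.200 · √0.140 ≈ 8.200 · 0.374 ≈ 3.064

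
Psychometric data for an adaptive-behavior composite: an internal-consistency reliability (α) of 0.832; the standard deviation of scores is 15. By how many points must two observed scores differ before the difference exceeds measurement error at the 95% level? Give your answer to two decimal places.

The standard error of measurement is 15.0000·√(1 − 0.8320) ≈ 15.0000·0.4099 ≈ 6.1482.
SE_diff = SEM · √2 ≈ 6.1482 · 1.4142 ≈ 8.6948
Smallest detectable difference = 1.96·8.6948 ≈ 17.0419

17.04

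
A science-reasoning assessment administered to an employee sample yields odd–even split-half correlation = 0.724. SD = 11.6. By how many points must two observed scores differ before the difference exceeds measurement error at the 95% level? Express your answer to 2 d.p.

12.87

Spearman-Brown: r = 2(0.724) / (1 + 0.724) = 1.448 / 1.724 ≈ 0.840
The standard error of measurement is 11.600×√(1 − 0.840) ≈ 11.600×0.400 ≈ 4.641.
Standard error of the difference = 4.641·√2 ≈ 6.564
Smallest detectable difference = 1.96×6.564 ≈ 12.865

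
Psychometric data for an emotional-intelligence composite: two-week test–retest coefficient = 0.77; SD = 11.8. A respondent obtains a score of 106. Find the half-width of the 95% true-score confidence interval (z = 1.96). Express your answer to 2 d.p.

11.09

SEM = 11.800×√(1 − 0.770) ≈ 5.659
Half-width = 1.96×5.659 ≈ 11.092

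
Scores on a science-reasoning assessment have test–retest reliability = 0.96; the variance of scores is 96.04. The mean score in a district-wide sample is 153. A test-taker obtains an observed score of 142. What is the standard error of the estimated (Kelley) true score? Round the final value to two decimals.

SD = √96.04 ≈ 9.80000
SE_est = SD × √(r(1 − r)) = 9.80000 × √0.03840 ≈ 9.80000 × 0.19596 ≈ 1.92040

1.92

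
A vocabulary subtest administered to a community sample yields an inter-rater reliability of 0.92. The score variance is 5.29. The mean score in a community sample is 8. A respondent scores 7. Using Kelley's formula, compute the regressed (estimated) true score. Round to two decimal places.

7.08

T̂ = r·X + (1 − r)·M = 0.920*7 + 0.080*8 = 6.440 + 0.640 ≃ 7.080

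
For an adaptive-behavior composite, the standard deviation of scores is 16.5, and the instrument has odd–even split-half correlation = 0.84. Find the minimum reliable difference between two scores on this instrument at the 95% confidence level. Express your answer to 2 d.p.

13.49

Full-length reliability (Spearman-Brown) = 2(0.84)/(1+0.84) ≃ 0.9130
SEM = 16.5000×√(1 − 0.9130) ≃ 4.8656
SE_diff = √2 × SEM ≃ 6.8810
Minimum reliable difference = 1.96 × SE_diff ≃ 1.96 × 6.8810 ≃ 13.4867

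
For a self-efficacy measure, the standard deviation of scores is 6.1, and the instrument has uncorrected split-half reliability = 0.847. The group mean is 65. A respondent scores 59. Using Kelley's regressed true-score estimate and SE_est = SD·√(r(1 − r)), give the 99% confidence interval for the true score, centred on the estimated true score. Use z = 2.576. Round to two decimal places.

[55.17, 63.83]

Full-length reliability (Spearman-Brown) = 2(0.847)/(1+0.847) ≃ 0.9172
T̂ = 0.9172(59) + 0.0828(65) ≃ 59.4970
SE_est = 6.1000·√[r(1 − r)] ≃ 1.6814
CI = 59.4970 ± 2.576 × 1.6814 → [55.1658, 63.8283]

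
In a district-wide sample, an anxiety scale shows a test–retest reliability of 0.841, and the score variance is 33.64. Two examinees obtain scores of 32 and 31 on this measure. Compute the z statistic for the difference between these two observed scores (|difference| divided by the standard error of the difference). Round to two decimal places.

SD = √33.64 ≈ 5.8000
The standard error of measurement is 5.8000*√(1 − 0.8410) ≈ 5.8000*0.3987 ≈ 2.3127.
Standard error of the difference = 2.3127·√2 ≈ 3.2707
z = |32 − 31| / 3.2707 = 1 / 3.2707 ≈ 0.3057

0.31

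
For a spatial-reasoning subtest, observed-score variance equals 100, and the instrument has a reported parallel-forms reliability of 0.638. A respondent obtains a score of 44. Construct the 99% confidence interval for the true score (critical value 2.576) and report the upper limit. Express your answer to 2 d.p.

59.50

σ = 100^(1/2) = 10.0000
SEM = 10.0000×√(1 − 0.6380) ≈ 6.0166
Margin = 2.576 × 6.0166 ≈ 15.4989
Upper limit = 44 + 15.4989 ≈ 59.4989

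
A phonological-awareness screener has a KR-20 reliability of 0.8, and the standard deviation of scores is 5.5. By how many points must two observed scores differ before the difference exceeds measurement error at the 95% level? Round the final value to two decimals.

6.82

The standard error of measurement is 5.500×√(1 − 0.800) ≈ 5.500×0.447 ≈ 2.460.
Standard error of the difference = 2.460·√2 ≈ 3.479
Smallest detectable difference = 1.96×3.479 ≈ 6.818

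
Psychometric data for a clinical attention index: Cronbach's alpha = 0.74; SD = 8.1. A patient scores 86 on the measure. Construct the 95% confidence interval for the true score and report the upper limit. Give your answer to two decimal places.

94.10

The standard error of measurement is 8.10000·√(1 − 0.74000) ≈ 8.10000·0.50990 ≈ 4.13021.
Margin = 1.96 · 4.13021 ≈ 8.09520
Upper bound: 86 + 8.09520 = 94.09520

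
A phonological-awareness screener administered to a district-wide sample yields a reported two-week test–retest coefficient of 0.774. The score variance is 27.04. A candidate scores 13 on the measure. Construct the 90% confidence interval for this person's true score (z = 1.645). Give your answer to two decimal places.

[8.93, 17.07]

σ = 27.04^(1/2) = 5.20000
SEM = 5.20000·√(1 − 0.77400) ≈ 2.47205
1.645 · SEM ≈ 4.06653
Interval: (8.93347, 17.06653)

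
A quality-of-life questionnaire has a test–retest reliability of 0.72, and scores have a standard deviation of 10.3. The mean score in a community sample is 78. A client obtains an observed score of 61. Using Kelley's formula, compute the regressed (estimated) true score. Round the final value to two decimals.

65.76

T̂ = 0.7200(61) + 0.2800(78) ≃ 65.7600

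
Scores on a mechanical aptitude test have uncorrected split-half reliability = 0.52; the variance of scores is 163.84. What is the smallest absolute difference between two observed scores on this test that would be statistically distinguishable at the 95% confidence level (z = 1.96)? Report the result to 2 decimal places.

SD = √163.84 = 12.800
Spearman-Brown: r = 2(0.52) / (1 + 0.52) = 1.040 / 1.520 ≈ 0.684
SEM = 12.800×√(1 − 0.684) ≈ 7.193
Standard error of the difference = 7.193·√2 ≈ 10.172
Smallest detectable difference = 1.96×10.172 ≈ 19.938

19.94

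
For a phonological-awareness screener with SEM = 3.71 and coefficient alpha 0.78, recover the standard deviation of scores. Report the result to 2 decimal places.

SD = SEM / √(1 − r) = 3.71 / √0.2200 ≈ 3.71 / 0.4690 ≈ 7.9097

7.91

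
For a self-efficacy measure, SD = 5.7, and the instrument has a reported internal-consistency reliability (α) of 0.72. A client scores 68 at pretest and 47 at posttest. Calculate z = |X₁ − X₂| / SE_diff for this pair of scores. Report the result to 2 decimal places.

The standard error of measurement is 5.70000*√(1 − 0.72000) ≈ 5.70000*0.52915 ≈ 3.01616.
SE_diff = √2 * SEM ≈ 4.26549
z = |68 − 47| / 4.26549 = 21 / 4.26549 ≈ 4.92323

4.92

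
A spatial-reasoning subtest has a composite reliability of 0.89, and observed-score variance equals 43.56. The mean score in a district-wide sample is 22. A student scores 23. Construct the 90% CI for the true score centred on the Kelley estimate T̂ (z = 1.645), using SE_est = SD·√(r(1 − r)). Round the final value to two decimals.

SD = √43.56 ≈ 6.6000
T̂ = 0.8900(23) + 0.1100(22) ≈ 22.8900
SE_est = 6.6000*√(0.8900*0.1100) ≈ 2.0651
90% CI: 22.8900 ± 3.3970 ≈ (19.4930, 26.2870)

[19.49, 26.29]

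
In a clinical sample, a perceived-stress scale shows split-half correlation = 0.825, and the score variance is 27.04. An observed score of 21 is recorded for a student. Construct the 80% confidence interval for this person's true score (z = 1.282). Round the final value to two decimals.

[18.94, 23.06]

SD = √27.04 ≈ 5.2000
Spearman-Brown: r = 2(0.825) / (1 + 0.825) = 1.6500 / 1.8250 ≈ 0.9041
SEM = 5.2000 × √(1 − 0.9041) = 5.2000 × √0.0959 ≈ 5.2000 × 0.3097 ≈ 1.6102
Half-width = 1.282×1.6102 ≈ 2.0643
80% CI: 21 ± 2.0643 = [18.9357, 23.0643]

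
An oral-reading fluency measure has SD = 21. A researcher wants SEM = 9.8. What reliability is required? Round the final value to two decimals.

0.78

Required reliability = 1 − (SEM/SD)² = 1 − 0.218 ≈ 0.782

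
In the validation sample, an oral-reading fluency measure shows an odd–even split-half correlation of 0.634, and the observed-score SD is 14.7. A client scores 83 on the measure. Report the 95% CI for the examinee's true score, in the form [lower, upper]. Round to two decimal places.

r_full = 2·0.634 / (1 + 0.634) ≈ 0.776
SEM = 14.700 * √(1 − 0.776) = 14.700 * √0.224 ≈ 14.700 * 0.473 ≈ 6.957
1.96 * SEM ≈ 13.636
Interval: (69.364, 96.636)

[69.36, 96.64]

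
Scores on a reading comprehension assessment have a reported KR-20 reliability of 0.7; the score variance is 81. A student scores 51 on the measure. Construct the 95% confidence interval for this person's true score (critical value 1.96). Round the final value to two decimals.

σ = 81^(1/2) = 9.0000
SEM = 9.0000 × √(1 − 0.7000) = 9.0000 × √0.3000 ≃ 9.0000 × 0.5477 ≃ 4.9295
1.96 × SEM ≃ 9.6618
95% CI: 51 ± 9.6618 = [41.3382, 60.6618]

[41.34, 60.66]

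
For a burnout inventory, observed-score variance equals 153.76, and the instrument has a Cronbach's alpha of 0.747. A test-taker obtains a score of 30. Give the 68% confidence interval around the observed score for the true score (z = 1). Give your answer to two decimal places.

[23.76, 36.24]

SD = √153.76 ≈ 12.400
SEM = 12.400·√(1 − 0.747) ≈ 6.237
Half-width = 1·6.237 ≈ 6.237
Interval: (23.763, 36.237)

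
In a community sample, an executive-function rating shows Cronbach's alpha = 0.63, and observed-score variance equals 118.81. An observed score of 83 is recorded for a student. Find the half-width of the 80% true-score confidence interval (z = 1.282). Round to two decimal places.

SD = √118.81 ≈ 10.900
The standard error of measurement is 10.900·√(1 − 0.630) ≈ 10.900·0.608 ≈ 6.630.
Margin = 1.282 · 6.630 ≈ 8.500

8.50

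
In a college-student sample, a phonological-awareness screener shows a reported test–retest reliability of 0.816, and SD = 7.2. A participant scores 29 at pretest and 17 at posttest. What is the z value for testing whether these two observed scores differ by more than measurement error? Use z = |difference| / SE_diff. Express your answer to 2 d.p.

2.75

The standard error of measurement is 7.20000*√(1 − 0.81600) ≈ 7.20000*0.42895 ≈ 3.08846.
SE_diff = SEM * √2 ≈ 3.08846 * 1.41421 ≈ 4.36774
z = |29 − 17| / 4.36774 = 12 / 4.36774 ≈ 2.74742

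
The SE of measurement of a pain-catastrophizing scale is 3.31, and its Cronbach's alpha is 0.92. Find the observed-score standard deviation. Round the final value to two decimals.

11.70

SD = SEM / √(1 − r) = 3.31 / √0.080 ≈ 3.31 / 0.283 ≈ 11.703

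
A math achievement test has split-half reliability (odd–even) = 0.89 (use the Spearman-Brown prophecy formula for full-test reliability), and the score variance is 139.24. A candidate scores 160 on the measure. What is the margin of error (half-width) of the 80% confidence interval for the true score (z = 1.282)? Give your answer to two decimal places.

3.65

SD = √139.24 ≈ 11.800
r_full = 2·0.89 / (1 + 0.89) ≈ 0.942
SEM = 11.800×√(1 − 0.942) ≈ 2.847
Margin = 1.282 × 2.847 ≈ 3.650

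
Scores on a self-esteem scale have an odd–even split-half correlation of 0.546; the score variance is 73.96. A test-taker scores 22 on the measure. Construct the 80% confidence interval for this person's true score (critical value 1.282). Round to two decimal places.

SD = √73.96 = 8.60000
r_full = 2·0.546 / (1 + 0.546) ≃ 0.70634
SEM = 8.60000 × √(1 − 0.70634) = 8.60000 × √0.29366 ≃ 8.60000 × 0.54191 ≃ 4.66038
Half-width = 1.282×4.66038 ≃ 5.97461
80% CI: 22 ± 5.97461 = [16.02539, 27.97461]

[16.03, 27.97]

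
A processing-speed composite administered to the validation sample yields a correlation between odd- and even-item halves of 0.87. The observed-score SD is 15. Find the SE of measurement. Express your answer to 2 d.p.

3.95

Spearman-Brown: r = 2(0.87) / (1 + 0.87) = 1.74000 / 1.87000 ≃ 0.93048
The standard error of measurement is 15.00000*√(1 − 0.93048) ≃ 15.00000*0.26366 ≃ 3.95496.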